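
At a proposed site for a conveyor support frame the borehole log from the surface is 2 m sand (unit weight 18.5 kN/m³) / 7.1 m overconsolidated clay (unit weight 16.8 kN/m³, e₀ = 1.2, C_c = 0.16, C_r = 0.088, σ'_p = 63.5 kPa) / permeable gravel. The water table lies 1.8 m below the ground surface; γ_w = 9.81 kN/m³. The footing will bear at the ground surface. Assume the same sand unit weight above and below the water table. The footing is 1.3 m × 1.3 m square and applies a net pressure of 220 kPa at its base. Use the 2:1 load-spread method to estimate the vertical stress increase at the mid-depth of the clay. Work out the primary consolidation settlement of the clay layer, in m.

Mid-depth of clay below the ground surface: z = 2 + 7.1/2 = 5.55 m.
Total vertical stress at mid-clay: σ_v = 18.5×2 + 16.8×3.55 = 96.64 kPa.
Pore pressure: u = 9.81×(5.55 − 1.8) = 36.788 kPa.
Initial effective stress: σ'_0 = σ_v − u = 96.64 − 36.788 = 59.852 kPa.
Stress increase at mid-clay by the 2:1 spreading method:
Δσ = qBL/((B+z)(L+z)) = 220×1.3×1.3/((1.3+5.55)(1.3+5.55)) = 7.9237 kPa
Final effective stress: σ'_f = 59.852 + 7.9237 = 67.776 kPa.
σ'_f = 67.776 > σ'_p = 63.5 kPa, so the stress path crosses the preconsolidation pressure — recompression up to σ'_p, then virgin compression beyond:
S_c = H/(1+e₀)·[C_r·log₁₀(σ'_p/σ'_0) + C_c·log₁₀(σ'_f/σ'_p)]
    = 7.1/2.2 × [0.088×log₁₀(63.5/59.852) + 0.16×log₁₀(67.776/63.5)]
    = 3.2273 × [0.0022612 + 0.0045284] = 0.02191 m

S_c ≈ 0.0219 m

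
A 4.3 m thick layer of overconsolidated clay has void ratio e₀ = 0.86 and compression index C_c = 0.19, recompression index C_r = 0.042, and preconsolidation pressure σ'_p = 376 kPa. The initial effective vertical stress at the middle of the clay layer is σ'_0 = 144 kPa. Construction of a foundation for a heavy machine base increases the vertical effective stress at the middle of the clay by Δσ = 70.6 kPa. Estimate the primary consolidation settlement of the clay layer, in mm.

S_c ≈ 16.8 mm

Final effective stress: σ'_f = 144 + 70.6 = 214.6 kPa.
σ'_f = 214.6 ≤ σ'_p = 376 kPa, so the clay remains overconsolidated and only the recompression index applies:
S_c = C_r·H/(1+e₀)·log₁₀(σ'_f/σ'_0) = 0.042×4.3/1.86×log₁₀(214.6/144)
    = 0.097096 × 0.17327 = 0.01682 m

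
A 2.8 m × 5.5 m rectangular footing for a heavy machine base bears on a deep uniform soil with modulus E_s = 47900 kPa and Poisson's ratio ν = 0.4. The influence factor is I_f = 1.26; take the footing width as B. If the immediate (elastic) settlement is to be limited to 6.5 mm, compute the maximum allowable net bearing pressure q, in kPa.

S_e = q·B·(1−ν²)/E_s · I_f  ⇒  q = S_e·E_s / (B·(1−ν²)·I_f).
q = 0.0065 × 47900 / (2.8 × 0.84 × 1.26) = 105.1 kPa

q ≈ 105 kPa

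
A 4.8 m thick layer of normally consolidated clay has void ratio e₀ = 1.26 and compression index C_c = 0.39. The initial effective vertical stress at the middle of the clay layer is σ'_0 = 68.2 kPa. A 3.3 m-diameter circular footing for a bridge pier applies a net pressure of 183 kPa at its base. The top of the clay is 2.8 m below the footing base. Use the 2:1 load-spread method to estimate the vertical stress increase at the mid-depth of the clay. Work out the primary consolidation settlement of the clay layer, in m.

S_c ≈ 0.122 m

Mid-depth of clay below the footing base: z = 2.8 + 4.8/2 = 5.2 m.
Stress increase at mid-clay by the 2:1 spreading method:
Δσ ≈ qD²/(D+z)² = 183×3.3²/(3.3+5.2)² = 27.583 kPa
Final effective stress: σ'_f = σ'_0 + Δσ = 68.2 + 27.583 = 95.783 kPa.
Normally consolidated clay, so the full stress increment lies on the virgin compression line:
S_c = C_c·H/(1+e₀)·log₁₀(σ'_f/σ'_0) = 0.39×4.8/(1+1.26)×log₁₀(95.783/68.2)
    = 0.82832 × 0.1475 = 0.1222 m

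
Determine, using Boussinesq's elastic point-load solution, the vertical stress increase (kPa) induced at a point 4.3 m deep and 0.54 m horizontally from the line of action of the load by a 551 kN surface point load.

Δσ_z ≈ 13.7 kPa

Boussinesq vertical stress below a point load on an elastic half-space:
Δσ_z = 3P/(2πz²) · [1 + (r/z)²]^(−5/2)
r/z = 0.54/4.3 = 0.12558; [1+(r/z)²]^(−5/2) = 0.96164.
Δσ_z = 3×551/(2π×4.3²) × 0.96164 = 14.228 × 0.96164 = 13.68 kPa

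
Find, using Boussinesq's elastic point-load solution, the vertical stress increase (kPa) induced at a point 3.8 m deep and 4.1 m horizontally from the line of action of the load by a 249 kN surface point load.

Δσ_z ≈ 1.19 kPa

Boussinesq vertical stress below a point load on an elastic half-space:
Δσ_z = 3P/(2πz²) · [1 + (r/z)²]^(−5/2)
r/z = 4.1/3.8 = 1.0789; [1+(r/z)²]^(−5/2) = 0.14514.
Δσ_z = 3×249/(2π×3.8²) × 0.14514 = 8.2333 × 0.14514 = 1.195 kPa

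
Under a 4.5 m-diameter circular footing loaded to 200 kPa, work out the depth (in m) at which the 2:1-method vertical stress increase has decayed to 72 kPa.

z ≈ 3 m

2:1 spreading — at depth z the loaded area has grown by z in each plan dimension:
qD²/(D+z)² = Δσ_z ⇒ z = D(√(q/Δσ_z) − 1) = 4.5×(√(200/72) − 1) = 3 m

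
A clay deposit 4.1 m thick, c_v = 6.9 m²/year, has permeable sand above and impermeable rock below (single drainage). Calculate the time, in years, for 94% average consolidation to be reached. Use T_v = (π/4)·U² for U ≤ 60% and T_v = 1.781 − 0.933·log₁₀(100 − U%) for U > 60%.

Drainage path length: H_d = H = 4.1 m (single drainage).
U > 60%: T_v = 1.781 − 0.933·log₁₀(100 − 94) = 1.055.
t = T_v·H_d²/c_v = 1.055×4.1²/6.9 = 2.57 years.

t ≈ 2.57 years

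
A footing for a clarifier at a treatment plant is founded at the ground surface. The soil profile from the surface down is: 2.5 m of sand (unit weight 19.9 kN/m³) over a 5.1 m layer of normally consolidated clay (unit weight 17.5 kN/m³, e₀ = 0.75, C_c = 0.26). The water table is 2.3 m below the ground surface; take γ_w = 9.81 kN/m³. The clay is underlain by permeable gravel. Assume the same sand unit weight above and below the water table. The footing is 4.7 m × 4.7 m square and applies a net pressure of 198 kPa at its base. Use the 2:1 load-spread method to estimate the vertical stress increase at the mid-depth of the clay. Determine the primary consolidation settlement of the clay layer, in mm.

Mid-depth of clay below the ground surface: z = 2.5 + 5.1/2 = 5.05 m.
Total vertical stress at mid-clay: σ_v = 19.9×2.5 + 17.5×2.55 = 94.375 kPa.
Pore pressure: u = 9.81×(5.05 − 2.3) = 26.978 kPa.
Initial effective stress: σ'_0 = σ_v − u = 94.375 − 26.978 = 67.397 kPa.
Stress increase at mid-clay by the 2:1 spreading method:
Δσ = qBL/((B+z)(L+z)) = 198×4.7×4.7/((4.7+5.05)(4.7+5.05)) = 46.01 kPa
Final effective stress: σ'_f = σ'_0 + Δσ = 67.397 + 46.01 = 113.41 kPa.
Normally consolidated clay, so the full stress increment lies on the virgin compression line:
S_c = C_c·H/(1+e₀)·log₁₀(σ'_f/σ'_0) = 0.26×5.1/(1+0.75)×log₁₀(113.41/67.397)
    = 0.75771 × 0.22601 = 0.1713 m

S_c ≈ 171 mm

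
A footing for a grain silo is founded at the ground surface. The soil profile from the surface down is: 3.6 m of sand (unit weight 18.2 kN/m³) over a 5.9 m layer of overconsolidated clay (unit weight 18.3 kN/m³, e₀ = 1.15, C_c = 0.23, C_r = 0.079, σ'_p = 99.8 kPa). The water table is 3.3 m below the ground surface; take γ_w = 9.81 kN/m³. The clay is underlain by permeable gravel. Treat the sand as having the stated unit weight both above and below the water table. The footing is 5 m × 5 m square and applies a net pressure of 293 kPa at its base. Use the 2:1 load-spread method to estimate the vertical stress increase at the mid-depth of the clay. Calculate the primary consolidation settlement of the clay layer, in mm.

S_c ≈ 110 mm

Mid-depth of clay below the ground surface: z = 3.6 + 5.9/2 = 6.55 m.
Total vertical stress at mid-clay: σ_v = 18.2×3.6 + 18.3×2.95 = 119.5 kPa.
Pore pressure: u = 9.81×(6.55 − 3.3) = 31.883 kPa.
Initial effective stress: σ'_0 = σ_v − u = 119.5 − 31.883 = 87.617 kPa.
Stress increase at mid-clay by the 2:1 spreading method:
Δσ = qBL/((B+z)(L+z)) = 293×5×5/((5+6.55)(5+6.55)) = 54.909 kPa
Final effective stress: σ'_f = 87.617 + 54.909 = 142.53 kPa.
σ'_f = 142.53 > σ'_p = 99.8 kPa, so the stress path crosses the preconsolidation pressure — recompression up to σ'_p, then virgin compression beyond:
S_c = H/(1+e₀)·[C_r·log₁₀(σ'_p/σ'_0) + C_c·log₁₀(σ'_f/σ'_p)]
    = 5.9/2.15 × [0.079×log₁₀(99.8/87.617) + 0.23×log₁₀(142.53/99.8)]
    = 2.7442 × [0.0044668 + 0.035598] = 0.1099 m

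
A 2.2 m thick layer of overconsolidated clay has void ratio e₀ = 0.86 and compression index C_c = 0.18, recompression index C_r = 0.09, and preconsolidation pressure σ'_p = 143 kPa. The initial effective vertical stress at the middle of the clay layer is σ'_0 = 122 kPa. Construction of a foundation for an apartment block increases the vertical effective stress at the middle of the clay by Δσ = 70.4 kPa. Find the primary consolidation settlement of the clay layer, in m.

Final effective stress: σ'_f = 122 + 70.4 = 192.4 kPa.
σ'_f = 192.4 > σ'_p = 143 kPa, so the stress path crosses the preconsolidation pressure — recompression up to σ'_p, then virgin compression beyond:
S_c = H/(1+e₀)·[C_r·log₁₀(σ'_p/σ'_0) + C_c·log₁₀(σ'_f/σ'_p)]
    = 2.2/1.86 × [0.09×log₁₀(143/122) + 0.18×log₁₀(192.4/143)]
    = 1.1828 × [0.0062079 + 0.023196] = 0.03478 m

S_c ≈ 0.0348 m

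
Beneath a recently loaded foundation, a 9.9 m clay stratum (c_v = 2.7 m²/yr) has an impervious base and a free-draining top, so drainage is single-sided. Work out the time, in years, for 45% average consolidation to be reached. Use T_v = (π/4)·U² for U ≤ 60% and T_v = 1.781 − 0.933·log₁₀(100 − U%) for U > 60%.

t ≈ 5.77 years

Drainage path length: H_d = H = 9.9 m (single drainage).
U ≤ 60%: T_v = (π/4)·U² = (π/4)×0.45² = 0.15904.
t = T_v·H_d²/c_v = 0.15904×9.9²/2.7 = 5.773 years.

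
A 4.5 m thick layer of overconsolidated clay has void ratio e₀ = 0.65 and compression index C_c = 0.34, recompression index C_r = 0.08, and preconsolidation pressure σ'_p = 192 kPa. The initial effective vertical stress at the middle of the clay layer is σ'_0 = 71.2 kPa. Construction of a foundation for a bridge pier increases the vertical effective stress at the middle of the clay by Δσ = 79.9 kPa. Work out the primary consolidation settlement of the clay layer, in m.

Final effective stress: σ'_f = 71.2 + 79.9 = 151.1 kPa.
σ'_f = 151.1 ≤ σ'_p = 192 kPa, so the clay remains overconsolidated and only the recompression index applies:
S_c = C_r·H/(1+e₀)·log₁₀(σ'_f/σ'_0) = 0.08×4.5/1.65×log₁₀(151.1/71.2)
    = 0.21818 × 0.32678 = 0.0713 m

S_c ≈ 0.0713 m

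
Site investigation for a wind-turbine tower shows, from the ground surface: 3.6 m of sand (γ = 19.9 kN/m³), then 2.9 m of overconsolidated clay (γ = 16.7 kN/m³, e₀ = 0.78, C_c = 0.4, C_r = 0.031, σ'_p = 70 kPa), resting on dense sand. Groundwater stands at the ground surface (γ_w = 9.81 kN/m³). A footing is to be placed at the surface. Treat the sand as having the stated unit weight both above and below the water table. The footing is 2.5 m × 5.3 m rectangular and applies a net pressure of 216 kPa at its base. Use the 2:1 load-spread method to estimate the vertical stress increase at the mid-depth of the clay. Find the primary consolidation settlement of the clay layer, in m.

S_c ≈ 0.0571 m

Mid-depth of clay below the ground surface: z = 3.6 + 2.9/2 = 5.05 m.
Total vertical stress at mid-clay: σ_v = 19.9×3.6 + 16.7×1.45 = 95.855 kPa.
Pore pressure: u = 9.81×(5.05 − 0) = 49.541 kPa.
Initial effective stress: σ'_0 = σ_v − u = 95.855 − 49.541 = 46.314 kPa.
Stress increase at mid-clay by the 2:1 spreading method:
Δσ = qBL/((B+z)(L+z)) = 216×2.5×5.3/((2.5+5.05)(5.3+5.05)) = 36.625 kPa
Final effective stress: σ'_f = 46.314 + 36.625 = 82.939 kPa.
σ'_f = 82.939 > σ'_p = 70 kPa, so the stress path crosses the preconsolidation pressure — recompression up to σ'_p, then virgin compression beyond:
S_c = H/(1+e₀)·[C_r·log₁₀(σ'_p/σ'_0) + C_c·log₁₀(σ'_f/σ'_p)]
    = 2.9/1.78 × [0.031×log₁₀(70/46.314) + 0.4×log₁₀(82.939/70)]
    = 1.6292 × [0.005561 + 0.029464] = 0.05706 m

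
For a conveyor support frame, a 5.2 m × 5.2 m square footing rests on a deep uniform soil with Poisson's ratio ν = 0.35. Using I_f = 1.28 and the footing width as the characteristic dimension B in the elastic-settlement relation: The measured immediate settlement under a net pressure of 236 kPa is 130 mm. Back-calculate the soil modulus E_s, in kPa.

E_s ≈ 10600 kPa

S_e = q·B·(1−ν²)/E_s · I_f  ⇒  E_s = q·B·(1−ν²)·I_f / S_e.
E_s = 236 × 5.2 × 0.8775 × 1.28 / 0.13 = 10600 kPa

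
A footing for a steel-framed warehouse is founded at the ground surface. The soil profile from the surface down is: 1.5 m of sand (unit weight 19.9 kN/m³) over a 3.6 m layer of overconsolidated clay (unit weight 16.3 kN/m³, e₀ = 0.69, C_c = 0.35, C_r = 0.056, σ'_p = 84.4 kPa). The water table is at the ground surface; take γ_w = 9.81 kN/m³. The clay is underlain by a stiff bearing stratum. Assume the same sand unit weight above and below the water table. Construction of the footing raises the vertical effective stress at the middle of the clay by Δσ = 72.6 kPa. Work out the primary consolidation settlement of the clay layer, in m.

Mid-depth of clay below the ground surface: z = 1.5 + 3.6/2 = 3.3 m.
Total vertical stress at mid-clay: σ_v = 19.9×1.5 + 16.3×1.8 = 59.19 kPa.
Pore pressure: u = 9.81×(3.3 − 0) = 32.373 kPa.
Initial effective stress: σ'_0 = σ_v − u = 59.19 − 32.373 = 26.817 kPa.
Final effective stress: σ'_f = 26.817 + 72.6 = 99.417 kPa.
σ'_f = 99.417 > σ'_p = 84.4 kPa, so the stress path crosses the preconsolidation pressure — recompression up to σ'_p, then virgin compression beyond:
S_c = H/(1+e₀)·[C_r·log₁₀(σ'_p/σ'_0) + C_c·log₁₀(σ'_f/σ'_p)]
    = 3.6/1.69 × [0.056×log₁₀(84.4/26.817) + 0.35×log₁₀(99.417/84.4)]
    = 2.1302 × [0.027884 + 0.024891] = 0.1124 m

S_c ≈ 0.112 m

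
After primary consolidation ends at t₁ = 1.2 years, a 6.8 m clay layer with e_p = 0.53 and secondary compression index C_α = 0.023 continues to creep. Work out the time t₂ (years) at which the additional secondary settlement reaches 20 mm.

S_s = C_α·H/(1+e_p)·log₁₀(t₂/t₁) ⇒ log₁₀(t₂/t₁) = S_s·(1+e_p)/(C_α·H).
log₁₀(t₂/t₁) = 0.02 × (1+0.53) / (0.023×6.8) = 0.1957
t₂ = t₁ × 10^0.1957 = 1.2 × 1.569 = 1.883 years

t₂ ≈ 1.88 years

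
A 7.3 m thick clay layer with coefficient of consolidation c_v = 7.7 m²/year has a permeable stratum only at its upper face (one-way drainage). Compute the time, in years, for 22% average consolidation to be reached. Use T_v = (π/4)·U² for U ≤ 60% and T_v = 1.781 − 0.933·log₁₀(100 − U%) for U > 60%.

t ≈ 0.263 years

Drainage path length: H_d = H = 7.3 m (single drainage).
U ≤ 60%: T_v = (π/4)·U² = (π/4)×0.22² = 0.038013.
t = T_v·H_d²/c_v = 0.038013×7.3²/7.7 = 0.2631 years.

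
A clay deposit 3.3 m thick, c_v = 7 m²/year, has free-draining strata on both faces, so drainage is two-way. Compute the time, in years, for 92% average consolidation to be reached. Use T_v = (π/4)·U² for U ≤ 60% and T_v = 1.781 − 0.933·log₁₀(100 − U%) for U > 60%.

t ≈ 0.365 years

Drainage path length: H_d = H/2 = 1.65 m (double drainage).
U > 60%: T_v = 1.781 − 0.933·log₁₀(100 − 92) = 0.93842.
t = T_v·H_d²/c_v = 0.93842×1.65²/7 = 0.365 years.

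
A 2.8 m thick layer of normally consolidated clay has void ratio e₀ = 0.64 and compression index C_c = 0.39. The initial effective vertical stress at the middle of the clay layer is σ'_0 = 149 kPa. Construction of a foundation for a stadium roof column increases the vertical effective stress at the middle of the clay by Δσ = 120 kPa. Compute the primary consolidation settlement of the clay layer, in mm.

Final effective stress: σ'_f = σ'_0 + Δσ = 149 + 120 = 269 kPa.
Normally consolidated clay, so the full stress increment lies on the virgin compression line:
S_c = C_c·H/(1+e₀)·log₁₀(σ'_f/σ'_0) = 0.39×2.8/(1+0.64)×log₁₀(269/149)
    = 0.66585 × 0.25657 = 0.1708 m

S_c ≈ 171 mm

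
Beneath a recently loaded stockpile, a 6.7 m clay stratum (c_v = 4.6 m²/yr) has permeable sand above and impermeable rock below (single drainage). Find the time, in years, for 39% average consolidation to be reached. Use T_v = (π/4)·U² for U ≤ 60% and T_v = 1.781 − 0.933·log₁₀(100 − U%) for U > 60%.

t ≈ 1.17 years

Drainage path length: H_d = H = 6.7 m (single drainage).
U ≤ 60%: T_v = (π/4)·U² = (π/4)×0.39² = 0.11946.
t = T_v·H_d²/c_v = 0.11946×6.7²/4.6 = 1.166 years.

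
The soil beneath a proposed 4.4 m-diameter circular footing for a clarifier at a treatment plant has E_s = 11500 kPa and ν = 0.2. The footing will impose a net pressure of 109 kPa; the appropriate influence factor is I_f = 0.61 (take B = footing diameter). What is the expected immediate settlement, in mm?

Immediate (elastic) settlement: S_e = q·B·(1−ν²)/E_s · I_f.
S_e = 109 × 4.4 × (1 − 0.2²) / 11500 × 0.61
    = 109 × 4.4 × 0.96 / 11500 × 0.61
    = 0.02442 m = 24.42 mm

S_e ≈ 24.4 mm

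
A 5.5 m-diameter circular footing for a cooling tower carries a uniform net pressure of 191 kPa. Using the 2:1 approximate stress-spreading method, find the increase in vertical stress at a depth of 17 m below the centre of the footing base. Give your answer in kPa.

By the 2:1 method the load spreads at 1 horizontal : 2 vertical, so at depth z the loaded area has grown by z in each plan dimension:
Δσ ≈ qD²/(D+z)² = 191×5.5²/(5.5+17)² = 11.413 kPa

Δσ_z ≈ 11.4 kPa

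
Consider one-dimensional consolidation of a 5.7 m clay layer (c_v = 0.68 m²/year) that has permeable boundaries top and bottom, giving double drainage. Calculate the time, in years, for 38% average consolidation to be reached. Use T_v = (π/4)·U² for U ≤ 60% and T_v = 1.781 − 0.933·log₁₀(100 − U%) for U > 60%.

t ≈ 1.35 years

Drainage path length: H_d = H/2 = 2.85 m (double drainage).
U ≤ 60%: T_v = (π/4)·U² = (π/4)×0.38² = 0.11341.
t = T_v·H_d²/c_v = 0.11341×2.85²/0.68 = 1.355 years.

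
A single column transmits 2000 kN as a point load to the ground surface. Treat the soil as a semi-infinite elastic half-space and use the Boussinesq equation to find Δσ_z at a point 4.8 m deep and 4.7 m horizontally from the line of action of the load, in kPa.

Boussinesq vertical stress below a point load on an elastic half-space:
Δσ_z = 3P/(2πz²) · [1 + (r/z)²]^(−5/2)
r/z = 4.7/4.8 = 0.97917; [1+(r/z)²]^(−5/2) = 0.18623.
Δσ_z = 3×2000/(2π×4.8²) × 0.18623 = 41.447 × 0.18623 = 7.719 kPa

Δσ_z ≈ 7.72 kPa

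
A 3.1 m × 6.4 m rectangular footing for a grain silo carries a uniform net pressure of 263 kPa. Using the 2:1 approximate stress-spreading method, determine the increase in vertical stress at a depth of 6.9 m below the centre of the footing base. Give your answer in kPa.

Δσ_z ≈ 39.2 kPa

By the 2:1 method the load spreads at 1 horizontal : 2 vertical, so at depth z the loaded area has grown by z in each plan dimension:
Δσ = qBL/((B+z)(L+z)) = 263×3.1×6.4/((3.1+6.9)(6.4+6.9)) = 39.232 kPa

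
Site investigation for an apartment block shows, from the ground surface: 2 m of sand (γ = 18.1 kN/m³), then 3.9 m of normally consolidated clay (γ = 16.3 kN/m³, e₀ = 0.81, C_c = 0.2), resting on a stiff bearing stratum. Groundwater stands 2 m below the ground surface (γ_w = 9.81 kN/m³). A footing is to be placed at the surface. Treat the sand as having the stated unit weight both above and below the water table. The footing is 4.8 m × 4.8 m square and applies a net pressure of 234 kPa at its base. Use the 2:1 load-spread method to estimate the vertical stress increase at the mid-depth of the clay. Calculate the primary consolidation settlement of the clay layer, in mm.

S_c ≈ 167 mm

Mid-depth of clay below the ground surface: z = 2 + 3.9/2 = 3.95 m.
Total vertical stress at mid-clay: σ_v = 18.1×2 + 16.3×1.95 = 67.985 kPa.
Pore pressure: u = 9.81×(3.95 − 2) = 19.13 kPa.
Initial effective stress: σ'_0 = σ_v − u = 67.985 − 19.13 = 48.855 kPa.
Stress increase at mid-clay by the 2:1 spreading method:
Δσ = qBL/((B+z)(L+z)) = 234×4.8×4.8/((4.8+3.95)(4.8+3.95)) = 70.418 kPa
Final effective stress: σ'_f = σ'_0 + Δσ = 48.855 + 70.418 = 119.27 kPa.
Normally consolidated clay, so the full stress increment lies on the virgin compression line:
S_c = C_c·H/(1+e₀)·log₁₀(σ'_f/σ'_0) = 0.2×3.9/(1+0.81)×log₁₀(119.27/48.855)
    = 0.43094 × 0.38762 = 0.167 m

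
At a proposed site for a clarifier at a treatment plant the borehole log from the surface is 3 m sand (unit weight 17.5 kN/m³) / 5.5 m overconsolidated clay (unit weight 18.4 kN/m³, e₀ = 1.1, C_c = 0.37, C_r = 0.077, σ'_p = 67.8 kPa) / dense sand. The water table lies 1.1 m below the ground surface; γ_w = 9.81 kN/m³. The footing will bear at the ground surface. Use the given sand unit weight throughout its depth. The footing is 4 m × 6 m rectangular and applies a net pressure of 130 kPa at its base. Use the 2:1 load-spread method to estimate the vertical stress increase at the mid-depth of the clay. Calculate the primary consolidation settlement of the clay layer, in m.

Mid-depth of clay below the ground surface: z = 3 + 5.5/2 = 5.75 m.
Total vertical stress at mid-clay: σ_v = 17.5×3 + 18.4×2.75 = 103.1 kPa.
Pore pressure: u = 9.81×(5.75 − 1.1) = 45.617 kPa.
Initial effective stress: σ'_0 = σ_v − u = 103.1 − 45.617 = 57.483 kPa.
Stress increase at mid-clay by the 2:1 spreading method:
Δσ = qBL/((B+z)(L+z)) = 130×4×6/((4+5.75)(6+5.75)) = 27.234 kPa
Final effective stress: σ'_f = 57.483 + 27.234 = 84.717 kPa.
σ'_f = 84.717 > σ'_p = 67.8 kPa, so the stress path crosses the preconsolidation pressure — recompression up to σ'_p, then virgin compression beyond:
S_c = H/(1+e₀)·[C_r·log₁₀(σ'_p/σ'_0) + C_c·log₁₀(σ'_f/σ'_p)]
    = 5.5/2.1 × [0.077×log₁₀(67.8/57.483) + 0.37×log₁₀(84.717/67.8)]
    = 2.619 × [0.0055202 + 0.035794] = 0.1082 m

S_c ≈ 0.108 m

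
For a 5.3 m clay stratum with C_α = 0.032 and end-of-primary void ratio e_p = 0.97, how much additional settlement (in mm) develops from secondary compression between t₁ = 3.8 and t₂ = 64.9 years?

Secondary compression: S_s = C_α·H/(1+e_p)·log₁₀(t₂/t₁)
S_s = 0.032×5.3/(1+0.97)×log₁₀(64.9/3.8)
    = 0.08609 × 1.232 = 0.1061 m

S_s ≈ 106 mm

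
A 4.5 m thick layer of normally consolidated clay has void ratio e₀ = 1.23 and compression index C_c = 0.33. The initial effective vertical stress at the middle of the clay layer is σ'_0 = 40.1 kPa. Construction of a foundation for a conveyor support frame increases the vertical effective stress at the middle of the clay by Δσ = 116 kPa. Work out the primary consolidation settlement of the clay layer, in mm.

Final effective stress: σ'_f = σ'_0 + Δσ = 40.1 + 116 = 156.1 kPa.
Normally consolidated clay, so the full stress increment lies on the virgin compression line:
S_c = C_c·H/(1+e₀)·log₁₀(σ'_f/σ'_0) = 0.33×4.5/(1+1.23)×log₁₀(156.1/40.1)
    = 0.66592 × 0.59026 = 0.3931 m

S_c ≈ 393 mm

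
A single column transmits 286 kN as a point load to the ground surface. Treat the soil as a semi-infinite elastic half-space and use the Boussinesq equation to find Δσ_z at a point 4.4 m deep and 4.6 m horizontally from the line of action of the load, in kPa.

Boussinesq vertical stress below a point load on an elastic half-space:
Δσ_z = 3P/(2πz²) · [1 + (r/z)²]^(−5/2)
r/z = 4.6/4.4 = 1.0455; [1+(r/z)²]^(−5/2) = 0.15779.
Δσ_z = 3×286/(2π×4.4²) × 0.15779 = 7.0535 × 0.15779 = 1.113 kPa

Δσ_z ≈ 1.11 kPa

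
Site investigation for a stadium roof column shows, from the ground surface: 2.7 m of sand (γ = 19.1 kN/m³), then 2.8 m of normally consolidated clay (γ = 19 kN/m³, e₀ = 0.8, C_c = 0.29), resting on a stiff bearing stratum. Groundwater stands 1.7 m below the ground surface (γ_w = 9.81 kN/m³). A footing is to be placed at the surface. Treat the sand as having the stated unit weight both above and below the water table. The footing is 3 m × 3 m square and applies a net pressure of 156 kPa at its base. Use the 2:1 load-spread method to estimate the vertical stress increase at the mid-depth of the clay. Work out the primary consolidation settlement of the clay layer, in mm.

Mid-depth of clay below the ground surface: z = 2.7 + 2.8/2 = 4.1 m.
Total vertical stress at mid-clay: σ_v = 19.1×2.7 + 19×1.4 = 78.17 kPa.
Pore pressure: u = 9.81×(4.1 − 1.7) = 23.544 kPa.
Initial effective stress: σ'_0 = σ_v − u = 78.17 − 23.544 = 54.626 kPa.
Stress increase at mid-clay by the 2:1 spreading method:
Δσ = qBL/((B+z)(L+z)) = 156×3×3/((3+4.1)(3+4.1)) = 27.852 kPa
Final effective stress: σ'_f = σ'_0 + Δσ = 54.626 + 27.852 = 82.478 kPa.
Normally consolidated clay, so the full stress increment lies on the virgin compression line:
S_c = C_c·H/(1+e₀)·log₁₀(σ'_f/σ'_0) = 0.29×2.8/(1+0.8)×log₁₀(82.478/54.626)
    = 0.45111 × 0.17894 = 0.08072 m

S_c ≈ 80.7 mm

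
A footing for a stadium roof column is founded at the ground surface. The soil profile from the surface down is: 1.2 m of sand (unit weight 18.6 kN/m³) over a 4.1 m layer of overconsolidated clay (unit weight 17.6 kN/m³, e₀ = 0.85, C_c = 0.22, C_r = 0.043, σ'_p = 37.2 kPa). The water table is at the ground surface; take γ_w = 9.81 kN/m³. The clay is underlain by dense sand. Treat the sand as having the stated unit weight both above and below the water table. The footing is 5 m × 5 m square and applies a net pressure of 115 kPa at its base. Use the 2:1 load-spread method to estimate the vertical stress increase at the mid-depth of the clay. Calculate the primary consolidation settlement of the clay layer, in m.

Mid-depth of clay below the ground surface: z = 1.2 + 4.1/2 = 3.25 m.
Total vertical stress at mid-clay: σ_v = 18.6×1.2 + 17.6×2.05 = 58.4 kPa.
Pore pressure: u = 9.81×(3.25 − 0) = 31.883 kPa.
Initial effective stress: σ'_0 = σ_v − u = 58.4 − 31.883 = 26.517 kPa.
Stress increase at mid-clay by the 2:1 spreading method:
Δσ = qBL/((B+z)(L+z)) = 115×5×5/((5+3.25)(5+3.25)) = 42.241 kPa
Final effective stress: σ'_f = 26.517 + 42.241 = 68.758 kPa.
σ'_f = 68.758 > σ'_p = 37.2 kPa, so the stress path crosses the preconsolidation pressure — recompression up to σ'_p, then virgin compression beyond:
S_c = H/(1+e₀)·[C_r·log₁₀(σ'_p/σ'_0) + C_c·log₁₀(σ'_f/σ'_p)]
    = 4.1/1.85 × [0.043×log₁₀(37.2/26.517) + 0.22×log₁₀(68.758/37.2)]
    = 2.2162 × [0.0063218 + 0.058692] = 0.1441 m

S_c ≈ 0.144 m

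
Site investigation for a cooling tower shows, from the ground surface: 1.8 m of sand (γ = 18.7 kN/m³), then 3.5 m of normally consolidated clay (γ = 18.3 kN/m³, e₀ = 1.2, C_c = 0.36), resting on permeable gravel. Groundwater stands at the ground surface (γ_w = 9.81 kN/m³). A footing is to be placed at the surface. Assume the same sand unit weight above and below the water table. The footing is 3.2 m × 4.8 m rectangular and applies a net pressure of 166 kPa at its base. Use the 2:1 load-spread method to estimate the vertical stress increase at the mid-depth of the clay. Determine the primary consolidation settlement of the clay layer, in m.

Mid-depth of clay below the ground surface: z = 1.8 + 3.5/2 = 3.55 m.
Total vertical stress at mid-clay: σ_v = 18.7×1.8 + 18.3×1.75 = 65.685 kPa.
Pore pressure: u = 9.81×(3.55 − 0) = 34.825 kPa.
Initial effective stress: σ'_0 = σ_v − u = 65.685 − 34.825 = 30.86 kPa.
Stress increase at mid-clay by the 2:1 spreading method:
Δσ = qBL/((B+z)(L+z)) = 166×3.2×4.8/((3.2+3.55)(4.8+3.55)) = 45.239 kPa
Final effective stress: σ'_f = σ'_0 + Δσ = 30.86 + 45.239 = 76.099 kPa.
Normally consolidated clay, so the full stress increment lies on the virgin compression line:
S_c = C_c·H/(1+e₀)·log₁₀(σ'_f/σ'_0) = 0.36×3.5/(1+1.2)×log₁₀(76.099/30.86)
    = 0.57273 × 0.39198 = 0.2245 m

S_c ≈ 0.224 m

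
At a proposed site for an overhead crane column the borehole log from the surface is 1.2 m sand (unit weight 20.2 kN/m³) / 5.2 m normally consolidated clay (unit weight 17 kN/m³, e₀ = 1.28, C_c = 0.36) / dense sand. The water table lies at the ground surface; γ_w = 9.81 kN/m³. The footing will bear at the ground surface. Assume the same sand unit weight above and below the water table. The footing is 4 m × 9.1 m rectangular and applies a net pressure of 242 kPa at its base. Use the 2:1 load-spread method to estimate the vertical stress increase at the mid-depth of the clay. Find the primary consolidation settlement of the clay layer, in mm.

S_c ≈ 477 mm

Mid-depth of clay below the ground surface: z = 1.2 + 5.2/2 = 3.8 m.
Total vertical stress at mid-clay: σ_v = 20.2×1.2 + 17×2.6 = 68.44 kPa.
Pore pressure: u = 9.81×(3.8 − 0) = 37.278 kPa.
Initial effective stress: σ'_0 = σ_v − u = 68.44 − 37.278 = 31.162 kPa.
Stress increase at mid-clay by the 2:1 spreading method:
Δσ = qBL/((B+z)(L+z)) = 242×4×9.1/((4+3.8)(9.1+3.8)) = 87.545 kPa
Final effective stress: σ'_f = σ'_0 + Δσ = 31.162 + 87.545 = 118.71 kPa.
Normally consolidated clay, so the full stress increment lies on the virgin compression line:
S_c = C_c·H/(1+e₀)·log₁₀(σ'_f/σ'_0) = 0.36×5.2/(1+1.28)×log₁₀(118.71/31.162)
    = 0.82105 × 0.58086 = 0.4769 m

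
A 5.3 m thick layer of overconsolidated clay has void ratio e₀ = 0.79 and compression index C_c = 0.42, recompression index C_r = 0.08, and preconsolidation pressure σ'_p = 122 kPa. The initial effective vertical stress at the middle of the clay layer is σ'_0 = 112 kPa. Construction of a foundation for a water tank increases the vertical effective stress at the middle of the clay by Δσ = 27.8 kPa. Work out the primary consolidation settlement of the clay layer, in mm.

S_c ≈ 82.4 mm

Final effective stress: σ'_f = 112 + 27.8 = 139.8 kPa.
σ'_f = 139.8 > σ'_p = 122 kPa, so the stress path crosses the preconsolidation pressure — recompression up to σ'_p, then virgin compression beyond:
S_c = H/(1+e₀)·[C_r·log₁₀(σ'_p/σ'_0) + C_c·log₁₀(σ'_f/σ'_p)]
    = 5.3/1.79 × [0.08×log₁₀(122/112) + 0.42×log₁₀(139.8/122)]
    = 2.9609 × [0.0029713 + 0.024842] = 0.08235 m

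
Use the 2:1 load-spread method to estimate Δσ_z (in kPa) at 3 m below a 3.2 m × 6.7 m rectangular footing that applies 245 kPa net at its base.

Δσ_z ≈ 87.3 kPa

By the 2:1 method the load spreads at 1 horizontal : 2 vertical, so at depth z the loaded area has grown by z in each plan dimension:
Δσ = qBL/((B+z)(L+z)) = 245×3.2×6.7/((3.2+3)(6.7+3)) = 87.343 kPa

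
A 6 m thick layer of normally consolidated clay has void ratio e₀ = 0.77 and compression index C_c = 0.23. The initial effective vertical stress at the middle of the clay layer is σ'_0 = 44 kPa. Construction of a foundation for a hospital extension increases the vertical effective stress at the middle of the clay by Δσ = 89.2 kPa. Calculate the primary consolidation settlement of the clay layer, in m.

Final effective stress: σ'_f = σ'_0 + Δσ = 44 + 89.2 = 133.2 kPa.
Normally consolidated clay, so the full stress increment lies on the virgin compression line:
S_c = C_c·H/(1+e₀)·log₁₀(σ'_f/σ'_0) = 0.23×6/(1+0.77)×log₁₀(133.2/44)
    = 0.77966 × 0.48105 = 0.3751 m

S_c ≈ 0.375 m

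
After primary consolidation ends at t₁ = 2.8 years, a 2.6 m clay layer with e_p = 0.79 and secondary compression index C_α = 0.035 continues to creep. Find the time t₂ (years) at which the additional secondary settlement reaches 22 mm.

t₂ ≈ 7.58 years

S_s = C_α·H/(1+e_p)·log₁₀(t₂/t₁) ⇒ log₁₀(t₂/t₁) = S_s·(1+e_p)/(C_α·H).
log₁₀(t₂/t₁) = 0.022 × (1+0.79) / (0.035×2.6) = 0.4327
t₂ = t₁ × 10^0.4327 = 2.8 × 2.709 = 7.584 years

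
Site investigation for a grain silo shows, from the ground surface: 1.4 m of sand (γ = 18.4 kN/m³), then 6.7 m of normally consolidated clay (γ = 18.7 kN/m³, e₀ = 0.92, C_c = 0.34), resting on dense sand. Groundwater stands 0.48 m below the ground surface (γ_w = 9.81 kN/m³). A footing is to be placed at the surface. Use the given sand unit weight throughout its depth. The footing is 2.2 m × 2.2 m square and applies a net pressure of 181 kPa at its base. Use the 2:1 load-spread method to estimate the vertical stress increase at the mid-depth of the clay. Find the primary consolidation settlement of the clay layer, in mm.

S_c ≈ 170 mm

Mid-depth of clay below the ground surface: z = 1.4 + 6.7/2 = 4.75 m.
Total vertical stress at mid-clay: σ_v = 18.4×1.4 + 18.7×3.35 = 88.405 kPa.
Pore pressure: u = 9.81×(4.75 − 0.48) = 41.889 kPa.
Initial effective stress: σ'_0 = σ_v − u = 88.405 − 41.889 = 46.516 kPa.
Stress increase at mid-clay by the 2:1 spreading method:
Δσ = qBL/((B+z)(L+z)) = 181×2.2×2.2/((2.2+4.75)(2.2+4.75)) = 18.137 kPa
Final effective stress: σ'_f = σ'_0 + Δσ = 46.516 + 18.137 = 64.653 kPa.
Normally consolidated clay, so the full stress increment lies on the virgin compression line:
S_c = C_c·H/(1+e₀)·log₁₀(σ'_f/σ'_0) = 0.34×6.7/(1+0.92)×log₁₀(64.653/46.516)
    = 1.1865 × 0.14299 = 0.1697 m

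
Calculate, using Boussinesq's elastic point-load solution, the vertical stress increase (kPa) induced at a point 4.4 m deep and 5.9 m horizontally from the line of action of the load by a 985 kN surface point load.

Δσ_z ≈ 1.86 kPa

Boussinesq vertical stress below a point load on an elastic half-space:
Δσ_z = 3P/(2πz²) · [1 + (r/z)²]^(−5/2)
r/z = 5.9/4.4 = 1.3409; [1+(r/z)²]^(−5/2) = 0.07636.
Δσ_z = 3×985/(2π×4.4²) × 0.07636 = 24.293 × 0.07636 = 1.855 kPa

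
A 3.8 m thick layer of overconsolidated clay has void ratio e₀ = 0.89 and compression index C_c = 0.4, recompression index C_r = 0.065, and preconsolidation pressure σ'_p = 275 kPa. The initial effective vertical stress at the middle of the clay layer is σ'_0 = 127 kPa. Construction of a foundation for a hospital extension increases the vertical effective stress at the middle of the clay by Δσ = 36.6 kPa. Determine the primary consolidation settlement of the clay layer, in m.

Final effective stress: σ'_f = 127 + 36.6 = 163.6 kPa.
σ'_f = 163.6 ≤ σ'_p = 275 kPa, so the clay remains overconsolidated and only the recompression index applies:
S_c = C_r·H/(1+e₀)·log₁₀(σ'_f/σ'_0) = 0.065×3.8/1.89×log₁₀(163.6/127)
    = 0.13069 × 0.10998 = 0.01437 m

S_c ≈ 0.0144 m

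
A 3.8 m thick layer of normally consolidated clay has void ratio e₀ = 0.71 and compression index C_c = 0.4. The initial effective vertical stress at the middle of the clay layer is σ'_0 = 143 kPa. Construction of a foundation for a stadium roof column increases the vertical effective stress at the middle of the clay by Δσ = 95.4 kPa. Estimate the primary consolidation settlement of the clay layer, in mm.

Final effective stress: σ'_f = σ'_0 + Δσ = 143 + 95.4 = 238.4 kPa.
Normally consolidated clay, so the full stress increment lies on the virgin compression line:
S_c = C_c·H/(1+e₀)·log₁₀(σ'_f/σ'_0) = 0.4×3.8/(1+0.71)×log₁₀(238.4/143)
    = 0.88889 × 0.22197 = 0.1973 m

S_c ≈ 197 mm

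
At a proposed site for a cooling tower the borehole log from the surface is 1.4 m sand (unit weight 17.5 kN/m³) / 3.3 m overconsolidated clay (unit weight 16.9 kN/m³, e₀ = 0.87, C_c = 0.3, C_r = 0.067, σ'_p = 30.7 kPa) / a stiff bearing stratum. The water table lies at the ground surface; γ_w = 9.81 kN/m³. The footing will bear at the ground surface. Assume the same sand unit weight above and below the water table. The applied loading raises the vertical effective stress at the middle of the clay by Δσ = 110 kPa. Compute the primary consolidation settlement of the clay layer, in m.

Mid-depth of clay below the ground surface: z = 1.4 + 3.3/2 = 3.05 m.
Total vertical stress at mid-clay: σ_v = 17.5×1.4 + 16.9×1.65 = 52.385 kPa.
Pore pressure: u = 9.81×(3.05 − 0) = 29.921 kPa.
Initial effective stress: σ'_0 = σ_v − u = 52.385 − 29.921 = 22.464 kPa.
Final effective stress: σ'_f = 22.464 + 110 = 132.46 kPa.
σ'_f = 132.46 > σ'_p = 30.7 kPa, so the stress path crosses the preconsolidation pressure — recompression up to σ'_p, then virgin compression beyond:
S_c = H/(1+e₀)·[C_r·log₁₀(σ'_p/σ'_0) + C_c·log₁₀(σ'_f/σ'_p)]
    = 3.3/1.87 × [0.067×log₁₀(30.7/22.464) + 0.3×log₁₀(132.46/30.7)]
    = 1.7647 × [0.0090886 + 0.19048] = 0.3522 m

S_c ≈ 0.352 m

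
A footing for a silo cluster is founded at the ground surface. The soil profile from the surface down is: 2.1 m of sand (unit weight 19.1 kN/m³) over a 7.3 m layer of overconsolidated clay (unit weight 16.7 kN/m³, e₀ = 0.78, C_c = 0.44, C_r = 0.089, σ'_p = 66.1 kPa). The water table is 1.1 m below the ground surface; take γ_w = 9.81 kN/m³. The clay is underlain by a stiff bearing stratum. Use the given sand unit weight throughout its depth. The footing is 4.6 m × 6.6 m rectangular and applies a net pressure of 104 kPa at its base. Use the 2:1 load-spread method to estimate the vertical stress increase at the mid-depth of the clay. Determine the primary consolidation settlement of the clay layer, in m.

Mid-depth of clay below the ground surface: z = 2.1 + 7.3/2 = 5.75 m.
Total vertical stress at mid-clay: σ_v = 19.1×2.1 + 16.7×3.65 = 101.06 kPa.
Pore pressure: u = 9.81×(5.75 − 1.1) = 45.617 kPa.
Initial effective stress: σ'_0 = σ_v − u = 101.06 − 45.617 = 55.443 kPa.
Stress increase at mid-clay by the 2:1 spreading method:
Δσ = qBL/((B+z)(L+z)) = 104×4.6×6.6/((4.6+5.75)(6.6+5.75)) = 24.702 kPa
Final effective stress: σ'_f = 55.443 + 24.702 = 80.145 kPa.
σ'_f = 80.145 > σ'_p = 66.1 kPa, so the stress path crosses the preconsolidation pressure — recompression up to σ'_p, then virgin compression beyond:
S_c = H/(1+e₀)·[C_r·log₁₀(σ'_p/σ'_0) + C_c·log₁₀(σ'_f/σ'_p)]
    = 7.3/1.78 × [0.089×log₁₀(66.1/55.443) + 0.44×log₁₀(80.145/66.1)]
    = 4.1011 × [0.0067956 + 0.036817] = 0.1789 m

S_c ≈ 0.179 m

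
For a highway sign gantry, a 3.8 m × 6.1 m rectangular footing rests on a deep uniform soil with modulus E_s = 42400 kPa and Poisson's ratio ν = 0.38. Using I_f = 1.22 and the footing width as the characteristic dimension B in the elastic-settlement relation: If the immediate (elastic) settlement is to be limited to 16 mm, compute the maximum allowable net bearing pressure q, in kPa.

q ≈ 171 kPa

S_e = q·B·(1−ν²)/E_s · I_f  ⇒  q = S_e·E_s / (B·(1−ν²)·I_f).
q = 0.016 × 42400 / (3.8 × 0.8556 × 1.22) = 171 kPa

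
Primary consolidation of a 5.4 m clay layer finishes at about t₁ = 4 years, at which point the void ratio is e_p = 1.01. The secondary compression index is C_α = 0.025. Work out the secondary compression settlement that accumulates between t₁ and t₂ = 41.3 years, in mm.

S_s ≈ 68.1 mm

Secondary compression: S_s = C_α·H/(1+e_p)·log₁₀(t₂/t₁)
S_s = 0.025×5.4/(1+1.01)×log₁₀(41.3/4)
    = 0.06716 × 1.014 = 0.0681 m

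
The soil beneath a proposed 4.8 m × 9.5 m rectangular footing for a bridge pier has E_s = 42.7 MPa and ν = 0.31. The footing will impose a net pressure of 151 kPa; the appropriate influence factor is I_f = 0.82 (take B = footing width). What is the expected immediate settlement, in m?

Immediate (elastic) settlement: S_e = q·B·(1−ν²)/E_s · I_f.
E_s = 42.7 MPa = 42700 kPa.
S_e = 151 × 4.8 × (1 − 0.31²) / 42700 × 0.82
    = 151 × 4.8 × 0.9039 / 42700 × 0.82
    = 0.01258 m

S_e ≈ 0.0126 m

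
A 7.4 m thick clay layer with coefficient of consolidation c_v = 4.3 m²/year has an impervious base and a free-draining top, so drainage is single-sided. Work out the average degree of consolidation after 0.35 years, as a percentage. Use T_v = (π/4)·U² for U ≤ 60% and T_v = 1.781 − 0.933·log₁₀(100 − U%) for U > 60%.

U ≈ 18.7 %

Drainage path length: H_d = H = 7.4 m (single drainage).
T_v = c_v·t/H_d² = 4.3×0.35/7.4² = 0.027484.
T_v = 0.027484 corresponds to the U ≤ 60% branch:
U = √(4T_v/π) = 0.1871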